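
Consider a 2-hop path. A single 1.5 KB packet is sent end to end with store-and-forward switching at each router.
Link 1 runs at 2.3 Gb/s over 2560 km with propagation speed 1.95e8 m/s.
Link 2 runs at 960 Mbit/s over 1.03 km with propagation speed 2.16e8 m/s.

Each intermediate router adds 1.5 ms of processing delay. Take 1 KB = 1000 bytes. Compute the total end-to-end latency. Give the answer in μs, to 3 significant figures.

L = 12000 bits.
Transmission delays (L/R per hop): 5.21739, 12.5 μs; sum = 17.7174 μs.
Propagation delays (d/s per hop): 13128.2, 4.76852 μs; sum = 13133 μs.
Processing at 1 router(s): 1 × 1.5 ms = 1500 μs.
End-to-end = 14700 μs.

14700 μs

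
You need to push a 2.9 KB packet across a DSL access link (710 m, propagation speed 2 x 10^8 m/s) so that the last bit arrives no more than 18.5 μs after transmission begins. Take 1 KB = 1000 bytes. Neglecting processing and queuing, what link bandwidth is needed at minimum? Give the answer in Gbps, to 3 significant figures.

L = 23200 bits.
Propagation delay = 710 / 200000000 = 3.55 μs.
Transmission budget = 18.5 − 3.55 = 14.95 μs.
R ≥ L / t_tx = 23200 bits / 1.495e-05 s = 1.55 Gbps.

1.55 Gbps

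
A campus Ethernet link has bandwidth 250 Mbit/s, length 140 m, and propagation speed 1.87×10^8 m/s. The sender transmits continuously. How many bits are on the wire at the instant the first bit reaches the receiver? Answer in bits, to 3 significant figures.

Propagation delay = 140 / 187000000 = 7.48663e-07 s.
BDP = R × t_prop = 250000000 × 7.48663e-07 = 187.166 bits.

187 bits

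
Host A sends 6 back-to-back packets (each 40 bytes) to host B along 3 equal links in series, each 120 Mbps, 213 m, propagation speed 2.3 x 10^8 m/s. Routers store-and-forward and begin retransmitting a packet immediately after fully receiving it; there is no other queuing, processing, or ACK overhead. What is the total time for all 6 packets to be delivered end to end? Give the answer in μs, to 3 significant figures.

24.1 μs

Per-hop transmission t_tx = L/R = 320/120000000 = 2.66667 μs.
Per-hop propagation t_prop = 213/2.3e+08 = 0.926087 μs.
Pipeline fill: first packet needs 3·t_tx to clear all hops; remaining 5 packets each add one t_tx.
Total = (3+6-1)·t_tx + 3·t_prop = 8·2.66667 + 3·0.926087 = 24.1 μs.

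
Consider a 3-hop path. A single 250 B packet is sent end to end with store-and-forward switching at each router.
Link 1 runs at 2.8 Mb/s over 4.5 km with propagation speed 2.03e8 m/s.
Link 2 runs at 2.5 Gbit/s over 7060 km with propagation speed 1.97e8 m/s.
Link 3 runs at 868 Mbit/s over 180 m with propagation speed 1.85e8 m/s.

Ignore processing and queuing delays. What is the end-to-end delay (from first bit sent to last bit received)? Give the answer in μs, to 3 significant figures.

36600 μs

L = 250 × 8 = 2000 bits.
Transmission delays (L/R per hop): 714.286, 0.8, 2.30415 μs; sum = 717.39 μs.
Propagation delays (d/s per hop): 22.1675, 35837.6, 0.972973 μs; sum = 35860.7 μs.
End-to-end = 36600 μs.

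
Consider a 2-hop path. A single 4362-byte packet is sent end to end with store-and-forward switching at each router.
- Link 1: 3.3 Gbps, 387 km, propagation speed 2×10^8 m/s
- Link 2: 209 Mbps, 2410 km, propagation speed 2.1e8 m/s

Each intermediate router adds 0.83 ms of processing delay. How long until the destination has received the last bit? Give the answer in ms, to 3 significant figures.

L = 4362 × 8 = 34896 bits.
Transmission delays (L/R per hop): 0.0105745, 0.166967 ms; sum = 0.177541 ms.
Propagation delays (d/s per hop): 1.935, 11.4762 ms; sum = 13.4112 ms.
Processing at 1 router(s): 1 × 0.83 ms = 0.83 ms.
End-to-end = 14.4 ms.

14.4 ms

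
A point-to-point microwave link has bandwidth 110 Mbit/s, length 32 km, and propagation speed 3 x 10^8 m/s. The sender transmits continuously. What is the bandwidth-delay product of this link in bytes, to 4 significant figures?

Propagation delay = 32000 / 300000000 = 0.000106667 s.
BDP = R × t_prop = 110000000 × 0.000106667 = 11733.3 bits.
In bytes: 11733.3/8 = 1467 bytes.

1467 bytes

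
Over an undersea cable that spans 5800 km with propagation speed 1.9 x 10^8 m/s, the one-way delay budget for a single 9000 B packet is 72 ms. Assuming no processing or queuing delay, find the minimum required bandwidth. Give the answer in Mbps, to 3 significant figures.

1.74 Mbps

L = 72000 bits.
Propagation delay = 5800000 / 190000000 = 30.5263 ms.
Transmission budget = 72 − 30.5263 = 41.4737 ms.
R ≥ L / t_tx = 72000 bits / 0.0414737 s = 1.74 Mbps.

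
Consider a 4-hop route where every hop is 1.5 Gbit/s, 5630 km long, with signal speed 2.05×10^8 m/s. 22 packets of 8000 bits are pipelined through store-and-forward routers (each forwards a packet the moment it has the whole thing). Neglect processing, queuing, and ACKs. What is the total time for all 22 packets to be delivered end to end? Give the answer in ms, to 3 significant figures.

Per-hop transmission t_tx = L/R = 8000/1500000000 = 0.00533333 ms.
Per-hop propagation t_prop = 5630000/2.05e+08 = 27.4634 ms.
Pipeline fill: first packet needs 4·t_tx to clear all hops; remaining 21 packets each add one t_tx.
Total = (4+22-1)·t_tx + 4·t_prop = 25·0.00533333 + 4·27.4634 = 110 ms.

110 ms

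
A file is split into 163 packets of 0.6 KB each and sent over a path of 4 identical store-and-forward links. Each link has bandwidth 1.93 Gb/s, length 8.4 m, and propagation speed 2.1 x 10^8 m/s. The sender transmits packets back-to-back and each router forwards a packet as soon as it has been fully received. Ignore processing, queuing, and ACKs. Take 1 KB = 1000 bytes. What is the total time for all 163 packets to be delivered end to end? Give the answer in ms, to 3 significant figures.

Per-hop transmission t_tx = L/R = 4800/1930000000 = 0.00248705 ms.
Per-hop propagation t_prop = 8.4/210000000 = 4e-05 ms.
Pipeline fill: first packet needs 4·t_tx to clear all hops; remaining 162 packets each add one t_tx.
Total = (4+163-1)·t_tx + 4·t_prop = 166·0.00248705 + 4·4e-05 = 0.413 ms.

0.413 ms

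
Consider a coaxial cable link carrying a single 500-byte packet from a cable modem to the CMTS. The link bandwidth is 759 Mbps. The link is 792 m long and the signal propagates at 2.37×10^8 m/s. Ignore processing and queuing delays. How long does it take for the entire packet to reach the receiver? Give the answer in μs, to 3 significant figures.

L = 500 × 8 = 4000 bits.
Transmission delay = L/R = 4000 / 759000000 = 5.27009 μs.
Propagation delay = d/s = 792 m / 237000000 m/s = 3.34177 μs.
Total = 8.61 μs.

8.61 μs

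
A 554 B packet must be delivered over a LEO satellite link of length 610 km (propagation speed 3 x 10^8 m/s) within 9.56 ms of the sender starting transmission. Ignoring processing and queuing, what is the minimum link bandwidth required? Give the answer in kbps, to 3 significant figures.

589 kbps

L = 4432 bits.
Propagation delay = 610000 / 300000000 = 2.03333 ms.
Transmission budget = 9.56 − 2.03333 = 7.52667 ms.
R ≥ L / t_tx = 4432 bits / 0.00752667 s = 589 kbps.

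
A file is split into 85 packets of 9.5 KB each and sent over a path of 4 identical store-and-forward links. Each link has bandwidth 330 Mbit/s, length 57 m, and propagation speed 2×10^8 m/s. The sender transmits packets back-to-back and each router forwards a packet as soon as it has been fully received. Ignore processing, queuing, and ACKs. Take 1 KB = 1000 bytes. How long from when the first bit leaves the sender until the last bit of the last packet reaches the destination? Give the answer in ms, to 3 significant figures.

20.3 ms

Per-hop transmission t_tx = L/R = 76000/330000000 = 0.230303 ms.
Per-hop propagation t_prop = 57/200000000 = 0.000285 ms.
Pipeline fill: first packet needs 4·t_tx to clear all hops; remaining 84 packets each add one t_tx.
Total = (4+85-1)·t_tx + 4·t_prop = 88·0.230303 + 4·0.000285 = 20.3 ms.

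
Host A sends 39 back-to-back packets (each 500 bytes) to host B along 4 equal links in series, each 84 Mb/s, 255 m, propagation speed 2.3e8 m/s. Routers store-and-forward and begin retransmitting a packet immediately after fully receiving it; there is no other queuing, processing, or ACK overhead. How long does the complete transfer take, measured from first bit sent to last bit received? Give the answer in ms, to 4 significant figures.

2.004 ms

Per-hop transmission t_tx = L/R = 4000/84000000 = 0.047619 ms.
Per-hop propagation t_prop = 255/2.3e+08 = 0.0011087 ms.
Pipeline fill: first packet needs 4·t_tx to clear all hops; remaining 38 packets each add one t_tx.
Total = (4+39-1)·t_tx + 4·t_prop = 42·0.047619 + 4·0.0011087 = 2.004 ms.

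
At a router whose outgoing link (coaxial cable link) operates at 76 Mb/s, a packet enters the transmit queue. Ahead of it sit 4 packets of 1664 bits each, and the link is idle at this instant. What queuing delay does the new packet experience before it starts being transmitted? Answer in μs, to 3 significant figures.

Each queued packet: L/R = 1664/76000000 = 21.8947 μs.
4 queued → 87.5789 μs.
Queuing delay = 87.6 μs.

87.6 μs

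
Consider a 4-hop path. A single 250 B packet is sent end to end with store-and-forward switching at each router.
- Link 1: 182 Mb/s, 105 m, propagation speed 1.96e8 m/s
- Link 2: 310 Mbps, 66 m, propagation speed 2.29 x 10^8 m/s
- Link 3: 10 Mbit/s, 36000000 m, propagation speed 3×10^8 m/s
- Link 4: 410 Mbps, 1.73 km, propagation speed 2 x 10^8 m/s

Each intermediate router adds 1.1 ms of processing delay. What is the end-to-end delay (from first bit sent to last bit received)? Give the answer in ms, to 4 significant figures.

L = 250 × 8 = 2000 bits.
Transmission delays (L/R per hop): 0.010989, 0.00645161, 0.2, 0.00487805 ms; sum = 0.222319 ms.
Propagation delays (d/s per hop): 0.000535714, 0.00028821, 120, 0.00865 ms; sum = 120.009 ms.
Processing at 3 router(s): 3 × 1.1 ms = 3.3 ms.
End-to-end = 123.5 ms.

123.5 ms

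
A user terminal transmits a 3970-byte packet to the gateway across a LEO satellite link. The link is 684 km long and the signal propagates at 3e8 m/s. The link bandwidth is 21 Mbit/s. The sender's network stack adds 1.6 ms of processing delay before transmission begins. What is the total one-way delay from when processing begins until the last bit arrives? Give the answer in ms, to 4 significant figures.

L = 3970 × 8 = 31760 bits.
Transmission delay = L/R = 31760 / 21000000 = 1.51238 ms.
Propagation delay = d/s = 684000 m / 300000000 m/s = 2.28 ms.
Plus processing delay 1.6 ms = 1.6 ms.
Total = 5.392 ms.

5.392 ms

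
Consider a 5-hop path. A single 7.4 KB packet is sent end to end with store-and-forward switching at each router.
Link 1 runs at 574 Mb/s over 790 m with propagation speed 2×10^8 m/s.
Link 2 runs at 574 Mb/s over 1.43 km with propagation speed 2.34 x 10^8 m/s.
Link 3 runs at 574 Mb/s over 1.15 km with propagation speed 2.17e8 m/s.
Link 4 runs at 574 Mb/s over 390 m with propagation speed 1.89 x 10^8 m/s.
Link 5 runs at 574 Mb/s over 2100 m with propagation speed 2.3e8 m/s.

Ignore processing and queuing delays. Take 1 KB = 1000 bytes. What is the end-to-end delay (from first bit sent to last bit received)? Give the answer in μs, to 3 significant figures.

542 μs

L = 59200 bits.
Transmission delay per hop = L/R = 59200/574000000 = 103.136 μs; 5 hops → 515.679 μs.
Propagation delays (d/s per hop): 3.95, 6.11111, 5.29954, 2.06349, 9.13043 μs; sum = 26.5546 μs.
End-to-end = 542 μs.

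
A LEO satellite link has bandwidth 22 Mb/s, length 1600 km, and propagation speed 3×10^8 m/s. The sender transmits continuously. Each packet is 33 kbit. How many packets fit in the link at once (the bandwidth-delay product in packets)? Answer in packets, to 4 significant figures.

3.556 packets

Propagation delay = 1600000 / 300000000 = 0.00533333 s.
BDP = R × t_prop = 22000000 × 0.00533333 = 117333 bits.
In packets of 33000 bits: 3.556 packets.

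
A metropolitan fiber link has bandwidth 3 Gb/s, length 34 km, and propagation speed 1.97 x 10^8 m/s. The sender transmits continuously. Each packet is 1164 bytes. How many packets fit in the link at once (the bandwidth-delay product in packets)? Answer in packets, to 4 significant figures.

Propagation delay = 34000 / 197000000 = 0.000172589 s.
BDP = R × t_prop = 3000000000 × 0.000172589 = 517766 bits.
In packets of 9312 bits: 55.60 packets.

55.60 packets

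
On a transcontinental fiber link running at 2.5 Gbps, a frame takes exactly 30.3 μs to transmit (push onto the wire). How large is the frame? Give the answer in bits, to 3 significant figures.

75800 bits

L = R × t_tx = 2500000000 b/s × 3.03e-05 s = 75750 bits.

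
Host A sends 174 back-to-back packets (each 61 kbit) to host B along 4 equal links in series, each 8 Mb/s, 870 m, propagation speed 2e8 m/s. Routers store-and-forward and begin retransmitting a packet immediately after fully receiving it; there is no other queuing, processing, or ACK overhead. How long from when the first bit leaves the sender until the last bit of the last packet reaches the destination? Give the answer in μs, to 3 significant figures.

1350000 μs

Per-hop transmission t_tx = L/R = 61000/8000000 = 7625 μs.
Per-hop propagation t_prop = 870/200000000 = 4.35 μs.
Pipeline fill: first packet needs 4·t_tx to clear all hops; remaining 173 packets each add one t_tx.
Total = (4+174-1)·t_tx + 4·t_prop = 177·7625 + 4·4.35 = 1350000 μs.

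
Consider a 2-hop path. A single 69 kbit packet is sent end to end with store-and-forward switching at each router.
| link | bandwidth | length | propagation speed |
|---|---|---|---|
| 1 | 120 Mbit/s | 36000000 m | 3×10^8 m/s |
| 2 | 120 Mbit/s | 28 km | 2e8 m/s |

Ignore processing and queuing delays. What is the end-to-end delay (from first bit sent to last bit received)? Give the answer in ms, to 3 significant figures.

L = 69000 bits.
Transmission delay per hop = L/R = 69000/120000000 = 0.575 ms; 2 hops → 1.15 ms.
Propagation delays (d/s per hop): 120, 0.14 ms; sum = 120.14 ms.
End-to-end = 121 ms.

121 ms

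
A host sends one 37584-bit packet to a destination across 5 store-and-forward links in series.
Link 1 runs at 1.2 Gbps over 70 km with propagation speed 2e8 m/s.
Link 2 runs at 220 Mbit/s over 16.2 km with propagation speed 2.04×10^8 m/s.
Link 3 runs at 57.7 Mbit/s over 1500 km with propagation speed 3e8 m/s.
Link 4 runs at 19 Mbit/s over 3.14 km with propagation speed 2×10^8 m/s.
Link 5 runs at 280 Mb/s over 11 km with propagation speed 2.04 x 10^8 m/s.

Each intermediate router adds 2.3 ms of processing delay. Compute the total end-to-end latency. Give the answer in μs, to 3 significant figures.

17700 μs

Transmission delays (L/R per hop): 31.32, 170.836, 651.369, 1978.11, 134.229 μs; sum = 2965.86 μs.
Propagation delays (d/s per hop): 350, 79.4118, 5000, 15.7, 53.9216 μs; sum = 5499.03 μs.
Processing at 4 router(s): 4 × 2.3 ms = 9200 μs.
End-to-end = 17700 μs.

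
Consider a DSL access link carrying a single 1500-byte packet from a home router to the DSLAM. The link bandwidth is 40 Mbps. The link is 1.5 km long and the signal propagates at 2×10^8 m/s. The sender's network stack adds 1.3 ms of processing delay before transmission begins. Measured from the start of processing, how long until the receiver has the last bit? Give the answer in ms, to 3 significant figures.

L = 1500 × 8 = 12000 bits.
Transmission delay = L/R = 12000 / 40000000 = 0.3 ms.
Propagation delay = d/s = 1500 m / 200000000 m/s = 0.0075 ms.
Plus processing delay 1.3 ms = 1.3 ms.
Total = 1.61 ms.

1.61 ms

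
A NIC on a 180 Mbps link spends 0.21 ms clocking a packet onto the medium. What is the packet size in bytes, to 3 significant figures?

L = R × t_tx = 180000000 b/s × 0.00021 s = 37800 bits.
In bytes: 37800 / 8 = 4730 bytes.

4730 bytes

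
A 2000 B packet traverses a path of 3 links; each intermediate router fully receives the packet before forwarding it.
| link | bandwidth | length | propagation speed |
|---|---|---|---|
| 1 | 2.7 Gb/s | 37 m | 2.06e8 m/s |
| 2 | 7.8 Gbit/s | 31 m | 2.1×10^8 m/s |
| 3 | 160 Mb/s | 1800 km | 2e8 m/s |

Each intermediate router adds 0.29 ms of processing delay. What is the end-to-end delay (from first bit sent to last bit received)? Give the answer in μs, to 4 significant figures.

L = 2000 × 8 = 16000 bits.
Transmission delays (L/R per hop): 5.92593, 2.05128, 100 μs; sum = 107.977 μs.
Propagation delays (d/s per hop): 0.179612, 0.147619, 9000 μs; sum = 9000.33 μs.
Processing at 2 router(s): 2 × 0.29 ms = 580 μs.
End-to-end = 9688 μs.

9688 μs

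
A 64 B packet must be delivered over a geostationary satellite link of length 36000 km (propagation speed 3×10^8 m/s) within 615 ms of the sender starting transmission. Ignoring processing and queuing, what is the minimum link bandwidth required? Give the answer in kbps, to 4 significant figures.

L = 512 bits.
Propagation delay = 36000000 / 300000000 = 120 ms.
Transmission budget = 615 − 120 = 495 ms.
R ≥ L / t_tx = 512 bits / 0.495 s = 1.034 kbps.

1.034 kbps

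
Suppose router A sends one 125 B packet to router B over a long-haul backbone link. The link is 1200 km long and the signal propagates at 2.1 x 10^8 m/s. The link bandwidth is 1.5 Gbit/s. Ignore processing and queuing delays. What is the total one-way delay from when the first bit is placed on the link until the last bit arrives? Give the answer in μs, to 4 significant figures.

L = 125 × 8 = 1000 bits.
Transmission delay = L/R = 1000 / 1500000000 = 0.666667 μs.
Propagation delay = d/s = 1200000 m / 210000000 m/s = 5714.29 μs.
Total = 5715 μs.

5715 μs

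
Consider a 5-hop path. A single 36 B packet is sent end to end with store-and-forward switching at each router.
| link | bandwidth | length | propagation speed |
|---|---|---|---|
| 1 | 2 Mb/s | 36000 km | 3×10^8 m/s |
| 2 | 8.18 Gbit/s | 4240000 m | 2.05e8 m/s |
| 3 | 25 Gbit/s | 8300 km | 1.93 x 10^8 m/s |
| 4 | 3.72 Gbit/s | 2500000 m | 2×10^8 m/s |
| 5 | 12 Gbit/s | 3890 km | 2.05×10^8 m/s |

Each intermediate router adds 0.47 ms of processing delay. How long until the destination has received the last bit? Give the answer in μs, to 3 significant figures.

L = 36 × 8 = 288 bits.
Transmission delays (L/R per hop): 144, 0.0352078, 0.01152, 0.0774194, 0.024 μs; sum = 144.148 μs.
Propagation delays (d/s per hop): 120000, 20682.9, 43005.2, 12500, 18975.6 μs; sum = 215164 μs.
Processing at 4 router(s): 4 × 0.47 ms = 1880 μs.
End-to-end = 217000 μs.

217000 μs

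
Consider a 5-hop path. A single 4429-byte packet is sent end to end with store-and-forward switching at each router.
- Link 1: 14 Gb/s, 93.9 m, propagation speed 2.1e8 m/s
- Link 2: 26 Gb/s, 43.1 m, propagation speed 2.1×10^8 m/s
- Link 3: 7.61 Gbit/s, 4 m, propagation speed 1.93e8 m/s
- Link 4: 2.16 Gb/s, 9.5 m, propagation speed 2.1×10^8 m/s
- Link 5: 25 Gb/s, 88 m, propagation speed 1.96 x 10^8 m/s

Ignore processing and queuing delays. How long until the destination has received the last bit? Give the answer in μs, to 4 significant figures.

L = 4429 × 8 = 35432 bits.
Transmission delays (L/R per hop): 2.53086, 1.36277, 4.65598, 16.4037, 1.41728 μs; sum = 26.3706 μs.
Propagation delays (d/s per hop): 0.447143, 0.205238, 0.0207254, 0.0452381, 0.44898 μs; sum = 1.16732 μs.
End-to-end = 27.54 μs.

27.54 μs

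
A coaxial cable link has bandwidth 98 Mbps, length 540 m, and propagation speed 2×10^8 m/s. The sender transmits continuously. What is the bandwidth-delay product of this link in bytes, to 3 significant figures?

Propagation delay = 540 / 200000000 = 2.7e-06 s.
BDP = R × t_prop = 98000000 × 2.7e-06 = 264.6 bits.
In bytes: 264.6/8 = 33.1 bytes.

33.1 bytes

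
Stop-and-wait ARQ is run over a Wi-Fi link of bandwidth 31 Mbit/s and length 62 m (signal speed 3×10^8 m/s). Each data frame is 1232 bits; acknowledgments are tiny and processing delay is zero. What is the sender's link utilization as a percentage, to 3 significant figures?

t_tx = L/R = 1232/31000000 = 3.97419e-05 s.
t_prop = 62/300000000 = 2.06667e-07 s; RTT = 4.13333e-07 s.
Cycle = t_tx + RTT = 4.01553e-05 s.
Utilization = t_tx / cycle = 3.97419e-05/4.01553e-05 = 99.0 %.

99.0 %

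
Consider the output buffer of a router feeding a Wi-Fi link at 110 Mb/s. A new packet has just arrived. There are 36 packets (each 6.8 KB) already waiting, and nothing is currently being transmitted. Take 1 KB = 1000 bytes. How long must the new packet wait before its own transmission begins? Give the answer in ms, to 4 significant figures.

Each queued packet: L/R = 54400/110000000 = 0.494545 ms.
36 queued → 17.8036 ms.
Queuing delay = 17.80 ms.

17.80 ms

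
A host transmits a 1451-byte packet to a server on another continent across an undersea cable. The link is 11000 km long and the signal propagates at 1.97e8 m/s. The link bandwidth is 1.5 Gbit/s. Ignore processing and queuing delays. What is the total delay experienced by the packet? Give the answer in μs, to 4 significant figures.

55850 μs

L = 1451 × 8 = 11608 bits.
Transmission delay = L/R = 11608 / 1500000000 = 7.73867 μs.
Propagation delay = d/s = 11000000 m / 197000000 m/s = 55837.6 μs.
Total = 55850 μs.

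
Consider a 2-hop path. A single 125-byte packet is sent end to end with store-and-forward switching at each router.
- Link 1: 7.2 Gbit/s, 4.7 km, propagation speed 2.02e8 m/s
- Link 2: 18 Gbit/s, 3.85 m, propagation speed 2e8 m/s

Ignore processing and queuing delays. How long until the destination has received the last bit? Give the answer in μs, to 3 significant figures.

L = 125 × 8 = 1000 bits.
Transmission delays (L/R per hop): 0.138889, 0.0555556 μs; sum = 0.194444 μs.
Propagation delays (d/s per hop): 23.2673, 0.01925 μs; sum = 23.2866 μs.
End-to-end = 23.5 μs.

23.5 μs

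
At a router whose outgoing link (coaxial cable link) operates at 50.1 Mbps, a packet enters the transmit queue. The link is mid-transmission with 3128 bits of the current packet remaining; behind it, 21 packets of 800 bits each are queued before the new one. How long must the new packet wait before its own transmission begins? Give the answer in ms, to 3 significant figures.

Each queued packet: L/R = 800/50100000 = 0.0159681 ms.
21 queued → 0.335329 ms.
Plus remaining 3128 bits of current packet: 0.0624351 ms.
Queuing delay = 0.398 ms.

0.398 ms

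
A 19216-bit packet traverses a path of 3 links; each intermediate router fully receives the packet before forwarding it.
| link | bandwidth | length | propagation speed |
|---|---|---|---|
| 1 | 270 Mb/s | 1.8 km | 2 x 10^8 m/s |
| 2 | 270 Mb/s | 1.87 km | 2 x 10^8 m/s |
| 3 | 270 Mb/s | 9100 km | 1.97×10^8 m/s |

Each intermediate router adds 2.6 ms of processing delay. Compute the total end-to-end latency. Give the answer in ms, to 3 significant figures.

51.6 ms

Transmission delay per hop = L/R = 19216/270000000 = 0.0711704 ms; 3 hops → 0.213511 ms.
Propagation delays (d/s per hop): 0.009, 0.00935, 46.1929 ms; sum = 46.2112 ms.
Processing at 2 router(s): 2 × 2.6 ms = 5.2 ms.
End-to-end = 51.6 ms.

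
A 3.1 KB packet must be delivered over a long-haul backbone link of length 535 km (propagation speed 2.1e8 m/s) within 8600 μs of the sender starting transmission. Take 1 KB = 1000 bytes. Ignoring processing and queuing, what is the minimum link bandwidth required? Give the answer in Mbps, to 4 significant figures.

L = 24800 bits.
Propagation delay = 535000 / 210000000 = 2547.62 μs.
Transmission budget = 8600 − 2547.62 = 6052.38 μs.
R ≥ L / t_tx = 24800 bits / 0.00605238 s = 4.098 Mbps.

4.098 Mbps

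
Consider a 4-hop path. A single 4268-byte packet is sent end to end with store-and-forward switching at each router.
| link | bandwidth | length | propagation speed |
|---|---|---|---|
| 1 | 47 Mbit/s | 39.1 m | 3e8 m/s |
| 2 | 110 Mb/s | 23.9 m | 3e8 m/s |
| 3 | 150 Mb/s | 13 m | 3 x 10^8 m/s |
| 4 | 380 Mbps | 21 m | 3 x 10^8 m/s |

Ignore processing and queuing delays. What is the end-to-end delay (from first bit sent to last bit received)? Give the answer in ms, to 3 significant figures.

1.35 ms

L = 4268 × 8 = 34144 bits.
Transmission delays (L/R per hop): 0.726468, 0.3104, 0.227627, 0.0898526 ms; sum = 1.35435 ms.
Propagation delays (d/s per hop): 0.000130333, 7.96667e-05, 4.33333e-05, 7e-05 ms; sum = 0.000323333 ms.
End-to-end = 1.35 ms.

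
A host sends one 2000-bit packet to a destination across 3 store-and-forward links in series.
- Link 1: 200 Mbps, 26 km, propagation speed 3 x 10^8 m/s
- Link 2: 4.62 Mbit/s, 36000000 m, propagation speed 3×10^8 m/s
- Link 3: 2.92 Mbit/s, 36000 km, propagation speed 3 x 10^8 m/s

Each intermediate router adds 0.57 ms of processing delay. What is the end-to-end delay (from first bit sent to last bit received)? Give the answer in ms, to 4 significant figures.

242.4 ms

Transmission delays (L/R per hop): 0.01, 0.4329, 0.684932 ms; sum = 1.12783 ms.
Propagation delays (d/s per hop): 0.0866667, 120, 120 ms; sum = 240.087 ms.
Processing at 2 router(s): 2 × 0.57 ms = 1.14 ms.
End-to-end = 242.4 ms.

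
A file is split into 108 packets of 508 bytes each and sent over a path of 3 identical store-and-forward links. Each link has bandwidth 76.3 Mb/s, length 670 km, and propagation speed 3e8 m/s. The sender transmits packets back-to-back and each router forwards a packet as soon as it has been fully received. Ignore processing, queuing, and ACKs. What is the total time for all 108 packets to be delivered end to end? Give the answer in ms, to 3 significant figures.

Per-hop transmission t_tx = L/R = 4064/76300000 = 0.0532634 ms.
Per-hop propagation t_prop = 670000/300000000 = 2.23333 ms.
Pipeline fill: first packet needs 3·t_tx to clear all hops; remaining 107 packets each add one t_tx.
Total = (3+108-1)·t_tx + 3·t_prop = 110·0.0532634 + 3·2.23333 = 12.6 ms.

12.6 ms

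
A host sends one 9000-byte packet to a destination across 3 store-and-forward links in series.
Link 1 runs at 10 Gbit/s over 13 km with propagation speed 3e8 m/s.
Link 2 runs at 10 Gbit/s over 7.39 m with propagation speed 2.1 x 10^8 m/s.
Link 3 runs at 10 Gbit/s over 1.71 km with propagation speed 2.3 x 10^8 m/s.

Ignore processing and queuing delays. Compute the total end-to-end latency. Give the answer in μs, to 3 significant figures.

72.4 μs

L = 9000 × 8 = 72000 bits.
Transmission delay per hop = L/R = 72000/10000000000 = 7.2 μs; 3 hops → 21.6 μs.
Propagation delays (d/s per hop): 43.3333, 0.0351905, 7.43478 μs; sum = 50.8033 μs.
End-to-end = 72.4 μs.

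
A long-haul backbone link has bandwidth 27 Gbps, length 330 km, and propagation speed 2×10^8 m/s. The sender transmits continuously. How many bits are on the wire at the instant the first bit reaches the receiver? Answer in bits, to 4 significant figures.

Propagation delay = 330000 / 200000000 = 0.00165 s.
BDP = R × t_prop = 27000000000 × 0.00165 = 44550000 bits.

44550000 bits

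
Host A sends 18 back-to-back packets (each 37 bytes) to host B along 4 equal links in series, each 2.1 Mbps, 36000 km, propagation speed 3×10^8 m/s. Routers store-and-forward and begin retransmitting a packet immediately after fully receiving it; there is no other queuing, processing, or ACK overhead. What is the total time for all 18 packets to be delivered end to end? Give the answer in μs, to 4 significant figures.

483000 μs

Per-hop transmission t_tx = L/R = 296/2100000 = 140.952 μs.
Per-hop propagation t_prop = 36000000/300000000 = 120000 μs.
Pipeline fill: first packet needs 4·t_tx to clear all hops; remaining 17 packets each add one t_tx.
Total = (4+18-1)·t_tx + 4·t_prop = 21·140.952 + 4·120000 = 483000 μs.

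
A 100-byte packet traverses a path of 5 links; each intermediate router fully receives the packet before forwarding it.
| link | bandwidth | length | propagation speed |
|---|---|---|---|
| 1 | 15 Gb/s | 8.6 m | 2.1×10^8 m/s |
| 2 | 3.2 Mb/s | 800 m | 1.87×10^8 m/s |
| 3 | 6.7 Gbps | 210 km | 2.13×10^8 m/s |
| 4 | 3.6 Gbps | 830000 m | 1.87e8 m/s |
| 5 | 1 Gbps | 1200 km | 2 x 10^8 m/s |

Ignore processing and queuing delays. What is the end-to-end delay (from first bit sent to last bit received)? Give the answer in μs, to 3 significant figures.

11700 μs

L = 100 × 8 = 800 bits.
Transmission delays (L/R per hop): 0.0533333, 250, 0.119403, 0.222222, 0.8 μs; sum = 251.195 μs.
Propagation delays (d/s per hop): 0.0409524, 4.27807, 985.915, 4438.5, 6000 μs; sum = 11428.7 μs.
End-to-end = 11700 μs.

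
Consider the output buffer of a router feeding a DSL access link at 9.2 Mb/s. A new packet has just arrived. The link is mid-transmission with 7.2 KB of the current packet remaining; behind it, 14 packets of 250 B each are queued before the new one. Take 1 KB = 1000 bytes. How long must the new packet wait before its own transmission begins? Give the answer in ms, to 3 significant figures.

Each queued packet: L/R = 2000/9200000 = 0.217391 ms.
14 queued → 3.04348 ms.
Plus remaining 57600 bits of current packet: 6.26087 ms.
Queuing delay = 9.30 ms.

9.30 ms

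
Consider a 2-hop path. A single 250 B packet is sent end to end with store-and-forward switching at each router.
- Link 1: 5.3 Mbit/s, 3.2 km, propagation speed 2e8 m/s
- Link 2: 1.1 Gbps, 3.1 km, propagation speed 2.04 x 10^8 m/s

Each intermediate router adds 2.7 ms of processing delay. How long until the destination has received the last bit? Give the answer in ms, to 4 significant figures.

3.110 ms

L = 250 × 8 = 2000 bits.
Transmission delays (L/R per hop): 0.377358, 0.00181818 ms; sum = 0.379177 ms.
Propagation delays (d/s per hop): 0.016, 0.0151961 ms; sum = 0.0311961 ms.
Processing at 1 router(s): 1 × 2.7 ms = 2.7 ms.
End-to-end = 3.110 ms.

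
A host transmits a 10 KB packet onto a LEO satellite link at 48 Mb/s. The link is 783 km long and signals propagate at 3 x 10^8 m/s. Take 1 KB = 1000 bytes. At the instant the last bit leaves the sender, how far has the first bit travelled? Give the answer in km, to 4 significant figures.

500.0 km

t_tx = L/R = 80000/48000000 = 0.00166667 s.
Distance = s × t_tx = 300000000 × 0.00166667 = 500.0 km.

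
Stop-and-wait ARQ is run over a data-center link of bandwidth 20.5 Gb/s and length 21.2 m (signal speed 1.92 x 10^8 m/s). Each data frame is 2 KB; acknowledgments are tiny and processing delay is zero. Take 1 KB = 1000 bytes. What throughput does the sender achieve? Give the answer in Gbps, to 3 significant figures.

t_tx = L/R = 16000/20500000000 = 7.80488e-07 s.
t_prop = 21.2/192000000 = 1.10417e-07 s; RTT = 2.20833e-07 s.
Cycle = t_tx + RTT = 1.00132e-06 s.
Throughput = L / cycle = 16000 / 1.00132e-06 = 16.0 Gbps.

16.0 Gbps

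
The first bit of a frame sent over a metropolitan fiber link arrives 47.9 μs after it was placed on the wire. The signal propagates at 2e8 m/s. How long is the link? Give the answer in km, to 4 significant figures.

d = s × t_prop = 200000000 × 4.79e-05 = 9.580 km.

9.580 km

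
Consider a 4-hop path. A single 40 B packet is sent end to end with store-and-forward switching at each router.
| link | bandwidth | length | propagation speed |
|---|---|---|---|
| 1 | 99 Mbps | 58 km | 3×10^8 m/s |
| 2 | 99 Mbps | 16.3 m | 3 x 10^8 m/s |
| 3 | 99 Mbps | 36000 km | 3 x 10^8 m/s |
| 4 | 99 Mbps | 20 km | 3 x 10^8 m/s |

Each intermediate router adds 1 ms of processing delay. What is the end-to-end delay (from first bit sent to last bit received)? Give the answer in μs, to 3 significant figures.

L = 40 × 8 = 320 bits.
Transmission delay per hop = L/R = 320/99000000 = 3.23232 μs; 4 hops → 12.9293 μs.
Propagation delays (d/s per hop): 193.333, 0.0543333, 120000, 66.6667 μs; sum = 120260 μs.
Processing at 3 router(s): 3 × 1 ms = 3000 μs.
End-to-end = 123000 μs.

123000 μs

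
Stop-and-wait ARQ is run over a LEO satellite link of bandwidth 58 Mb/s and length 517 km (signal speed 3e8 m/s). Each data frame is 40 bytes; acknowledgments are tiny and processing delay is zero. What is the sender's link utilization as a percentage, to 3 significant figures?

0.160 %

t_tx = L/R = 320/58000000 = 5.51724e-06 s.
t_prop = 517000/300000000 = 0.00172333 s; RTT = 0.00344667 s.
Cycle = t_tx + RTT = 0.00345218 s.
Utilization = t_tx / cycle = 5.51724e-06/0.00345218 = 0.160 %.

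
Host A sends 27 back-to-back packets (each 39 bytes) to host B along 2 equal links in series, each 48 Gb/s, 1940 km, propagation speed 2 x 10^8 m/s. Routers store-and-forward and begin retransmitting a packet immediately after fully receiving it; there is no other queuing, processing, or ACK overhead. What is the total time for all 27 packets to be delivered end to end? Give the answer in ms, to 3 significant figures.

Per-hop transmission t_tx = L/R = 312/48000000000 = 6.5e-06 ms.
Per-hop propagation t_prop = 1940000/200000000 = 9.7 ms.
Pipeline fill: first packet needs 2·t_tx to clear all hops; remaining 26 packets each add one t_tx.
Total = (2+27-1)·t_tx + 2·t_prop = 28·6.5e-06 + 2·9.7 = 19.4 ms.

19.4 ms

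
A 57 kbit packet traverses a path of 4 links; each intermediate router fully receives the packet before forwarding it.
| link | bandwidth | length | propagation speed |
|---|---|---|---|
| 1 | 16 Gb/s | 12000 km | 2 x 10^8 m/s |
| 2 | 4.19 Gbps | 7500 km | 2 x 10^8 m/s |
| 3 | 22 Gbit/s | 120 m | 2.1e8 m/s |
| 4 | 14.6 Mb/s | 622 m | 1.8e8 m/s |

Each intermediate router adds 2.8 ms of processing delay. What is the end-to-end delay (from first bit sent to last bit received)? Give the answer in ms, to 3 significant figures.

L = 57000 bits.
Transmission delays (L/R per hop): 0.0035625, 0.0136038, 0.00259091, 3.90411 ms; sum = 3.92387 ms.
Propagation delays (d/s per hop): 60, 37.5, 0.000571429, 0.00345556 ms; sum = 97.504 ms.
Processing at 3 router(s): 3 × 2.8 ms = 8.4 ms.
End-to-end = 110 ms.

110 ms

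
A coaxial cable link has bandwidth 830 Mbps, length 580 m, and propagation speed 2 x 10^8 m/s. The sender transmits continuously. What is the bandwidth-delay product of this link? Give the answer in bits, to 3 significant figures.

Propagation delay = 580 / 200000000 = 2.9e-06 s.
BDP = R × t_prop = 830000000 × 2.9e-06 = 2407 bits.

2410 bits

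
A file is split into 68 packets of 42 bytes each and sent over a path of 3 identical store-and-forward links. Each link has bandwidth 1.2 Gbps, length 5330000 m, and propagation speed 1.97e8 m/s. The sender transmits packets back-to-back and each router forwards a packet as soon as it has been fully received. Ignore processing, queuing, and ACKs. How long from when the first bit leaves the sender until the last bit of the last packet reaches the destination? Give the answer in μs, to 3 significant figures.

Per-hop transmission t_tx = L/R = 336/1200000000 = 0.28 μs.
Per-hop propagation t_prop = 5330000/197000000 = 27055.8 μs.
Pipeline fill: first packet needs 3·t_tx to clear all hops; remaining 67 packets each add one t_tx.
Total = (3+68-1)·t_tx + 3·t_prop = 70·0.28 + 3·27055.8 = 81200 μs.

81200 μs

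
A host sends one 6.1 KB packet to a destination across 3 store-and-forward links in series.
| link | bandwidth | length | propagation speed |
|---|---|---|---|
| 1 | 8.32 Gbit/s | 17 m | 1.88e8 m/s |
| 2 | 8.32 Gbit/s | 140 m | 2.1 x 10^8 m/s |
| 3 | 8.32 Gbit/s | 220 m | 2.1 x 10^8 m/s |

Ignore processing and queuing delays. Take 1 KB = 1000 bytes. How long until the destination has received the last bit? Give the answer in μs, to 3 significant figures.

19.4 μs

L = 48800 bits.
Transmission delay per hop = L/R = 48800/8320000000 = 5.86538 μs; 3 hops → 17.5962 μs.
Propagation delays (d/s per hop): 0.0904255, 0.666667, 1.04762 μs; sum = 1.80471 μs.
End-to-end = 19.4 μs.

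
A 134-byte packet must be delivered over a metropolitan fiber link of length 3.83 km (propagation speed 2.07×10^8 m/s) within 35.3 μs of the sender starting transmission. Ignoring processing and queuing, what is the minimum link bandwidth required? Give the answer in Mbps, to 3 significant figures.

L = 1072 bits.
Propagation delay = 3830 / 2.07e+08 = 18.5024 μs.
Transmission budget = 35.3 − 18.5024 = 16.7976 μs.
R ≥ L / t_tx = 1072 bits / 1.67976e-05 s = 63.8 Mbps.

63.8 Mbps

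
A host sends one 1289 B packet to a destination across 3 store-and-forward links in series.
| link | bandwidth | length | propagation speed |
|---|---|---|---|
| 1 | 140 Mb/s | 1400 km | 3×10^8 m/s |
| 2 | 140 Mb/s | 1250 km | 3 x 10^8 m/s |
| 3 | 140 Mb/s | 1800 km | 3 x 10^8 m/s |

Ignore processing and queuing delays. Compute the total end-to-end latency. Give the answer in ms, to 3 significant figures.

15.1 ms

L = 1289 × 8 = 10312 bits.
Transmission delay per hop = L/R = 10312/140000000 = 0.0736571 ms; 3 hops → 0.220971 ms.
Propagation delays (d/s per hop): 4.66667, 4.16667, 6 ms; sum = 14.8333 ms.
End-to-end = 15.1 ms.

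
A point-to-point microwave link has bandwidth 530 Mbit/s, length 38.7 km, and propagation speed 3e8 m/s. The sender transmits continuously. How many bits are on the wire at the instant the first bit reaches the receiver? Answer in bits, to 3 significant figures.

68400 bits

Propagation delay = 38700 / 300000000 = 0.000129 s.
BDP = R × t_prop = 530000000 × 0.000129 = 68370 bits.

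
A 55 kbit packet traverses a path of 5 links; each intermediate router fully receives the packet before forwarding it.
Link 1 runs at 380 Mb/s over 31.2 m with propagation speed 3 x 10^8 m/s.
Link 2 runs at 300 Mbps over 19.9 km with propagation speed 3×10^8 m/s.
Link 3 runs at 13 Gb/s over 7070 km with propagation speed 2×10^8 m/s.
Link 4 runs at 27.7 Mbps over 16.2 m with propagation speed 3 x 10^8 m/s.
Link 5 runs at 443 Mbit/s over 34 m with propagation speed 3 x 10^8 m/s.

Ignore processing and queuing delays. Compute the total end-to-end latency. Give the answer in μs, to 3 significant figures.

37900 μs

L = 55000 bits.
Transmission delays (L/R per hop): 144.737, 183.333, 4.23077, 1985.56, 124.153 μs; sum = 2442.01 μs.
Propagation delays (d/s per hop): 0.104, 66.3333, 35350, 0.054, 0.113333 μs; sum = 35416.6 μs.
End-to-end = 37900 μs.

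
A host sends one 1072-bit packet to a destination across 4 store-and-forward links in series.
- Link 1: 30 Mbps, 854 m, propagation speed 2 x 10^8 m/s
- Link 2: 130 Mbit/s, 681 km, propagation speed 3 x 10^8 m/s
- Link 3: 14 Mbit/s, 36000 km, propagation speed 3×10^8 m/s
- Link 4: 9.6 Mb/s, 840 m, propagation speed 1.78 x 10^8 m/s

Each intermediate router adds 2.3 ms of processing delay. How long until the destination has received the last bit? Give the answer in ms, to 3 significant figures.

Transmission delays (L/R per hop): 0.0357333, 0.00824615, 0.0765714, 0.111667 ms; sum = 0.232218 ms.
Propagation delays (d/s per hop): 0.00427, 2.27, 120, 0.0047191 ms; sum = 122.279 ms.
Processing at 3 router(s): 3 × 2.3 ms = 6.9 ms.
End-to-end = 129 ms.

129 ms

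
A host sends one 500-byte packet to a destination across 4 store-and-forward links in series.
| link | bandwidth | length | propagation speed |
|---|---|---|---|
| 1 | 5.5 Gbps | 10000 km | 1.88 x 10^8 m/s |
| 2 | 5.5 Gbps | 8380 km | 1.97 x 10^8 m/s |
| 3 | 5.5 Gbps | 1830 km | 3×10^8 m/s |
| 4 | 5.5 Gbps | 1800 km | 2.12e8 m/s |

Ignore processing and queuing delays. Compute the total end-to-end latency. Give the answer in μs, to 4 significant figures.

110300 μs

L = 500 × 8 = 4000 bits.
Transmission delay per hop = L/R = 4000/5500000000 = 0.727273 μs; 4 hops → 2.90909 μs.
Propagation delays (d/s per hop): 53191.5, 42538.1, 6100, 8490.57 μs; sum = 110320 μs.
End-to-end = 110300 μs.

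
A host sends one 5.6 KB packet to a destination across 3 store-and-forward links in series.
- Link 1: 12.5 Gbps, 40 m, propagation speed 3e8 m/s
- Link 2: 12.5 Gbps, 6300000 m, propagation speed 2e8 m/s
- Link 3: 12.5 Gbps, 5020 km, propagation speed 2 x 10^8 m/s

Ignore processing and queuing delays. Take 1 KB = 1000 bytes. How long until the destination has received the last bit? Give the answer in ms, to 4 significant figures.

56.61 ms

L = 44800 bits.
Transmission delay per hop = L/R = 44800/12500000000 = 0.003584 ms; 3 hops → 0.010752 ms.
Propagation delays (d/s per hop): 0.000133333, 31.5, 25.1 ms; sum = 56.6001 ms.
End-to-end = 56.61 ms.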